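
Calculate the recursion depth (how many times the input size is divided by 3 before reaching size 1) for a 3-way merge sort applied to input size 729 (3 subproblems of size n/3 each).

For divide and conquer with division factor 3:

Problem sizes at each level:
Level 0: 729
Level 1: 243
Level 2: 81
Level 3: 27
Level 4: 9
Level 5: 3
Level 6: 1

The root is level 0 and the size-1 base case is level 6 (the tree spans levels 0 through 6, i.e. 7 levels counting the root), so the depth is the number of divisions: log_3(729) = 6

The recursion tree depth is log_3(729) = 6. At each level, the problem size is divided by 3, so it takes 6 divisions to reduce to a base case of size 1. The algorithm makes 3 recursive calls at each level.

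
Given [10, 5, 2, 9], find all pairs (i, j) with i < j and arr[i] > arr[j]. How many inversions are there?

Finding inversions in [10, 5, 2, 9]:

(0, 1): arr[0]=10 > arr[1]=5
(0, 2): arr[0]=10 > arr[2]=2
(0, 3): arr[0]=10 > arr[3]=9
(1, 2): arr[1]=5 > arr[2]=2

Total inversions: 4

The array has 4 inversion(s): (0,1), (0,2), (0,3), (1,2). Each pair (i,j) satisfies i < j and arr[i] > arr[j].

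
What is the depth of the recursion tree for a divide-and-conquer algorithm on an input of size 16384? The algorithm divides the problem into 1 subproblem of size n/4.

For divide and conquer with division factor 4:

Problem sizes at each level:
Level 0: 16384
Level 1: 4096
Level 2: 1024
Level 3: 256
Level 4: 64
Level 5: 16
Level 6: 4
Level 7: 1

The root is level 0 and the size-1 base case is level 7 (the tree spans levels 0 through 7, i.e. 8 levels counting the root), so the depth is the number of divisions: log_4(16384) = 7

The recursion tree depth is log_4(16384) = 7. At each level, the problem size is divided by 4, so it takes 7 divisions to reduce to a base case of size 1. The algorithm makes 1 recursive call at each level.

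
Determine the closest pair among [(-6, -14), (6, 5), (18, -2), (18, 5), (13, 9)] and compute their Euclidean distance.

Computing all pairwise distances among 5 points:

d((-6, -14), (6, 5)) = 22.4722
d((-6, -14), (18, -2)) = 26.8328
d((-6, -14), (18, 5)) = 30.6105
d((-6, -14), (13, 9)) = 29.8329
d((6, 5), (18, -2)) = 13.8924
d((6, 5), (18, 5)) = 12.0
d((6, 5), (13, 9)) = 8.0623
d((18, -2), (18, 5)) = 7.0
d((18, -2), (13, 9)) = 12.083
d((18, 5), (13, 9)) = 6.4031 <-- minimum

Closest pair: (18, 5) and (13, 9) with distance 6.4031

The closest pair is (18, 5) and (13, 9) with Euclidean distance 6.4031. For 5 points, brute-force pairwise comparison is shown above. For large n, the divide-and-conquer algorithm (sort by x, recurse on halves, check the dividing strip) achieves O(n log n).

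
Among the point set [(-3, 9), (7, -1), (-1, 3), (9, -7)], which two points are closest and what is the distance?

Computing all pairwise distances among 4 points:

d((-3, 9), (7, -1)) = 14.1421
d((-3, 9), (-1, 3)) = 6.3246 <-- minimum
d((-3, 9), (9, -7)) = 20.0
d((7, -1), (-1, 3)) = 8.9443
d((7, -1), (9, -7)) = 6.3246 <-- minimum
d((-1, 3), (9, -7)) = 14.1421

Minimum distance: 6.3246 (tie among 2 pairs: (-3, 9) and (-1, 3); (7, -1) and (9, -7))

The minimum Euclidean distance is 6.3246. There is a tie: 2 pairs achieve this minimum — (-3, 9) and (-1, 3); (7, -1) and (9, -7). Any of these is a valid closest pair. For 4 points, brute-force pairwise comparison is shown above. For large n, the divide-and-conquer algorithm (sort by x, recurse on halves, check the dividing strip) achieves O(n log n).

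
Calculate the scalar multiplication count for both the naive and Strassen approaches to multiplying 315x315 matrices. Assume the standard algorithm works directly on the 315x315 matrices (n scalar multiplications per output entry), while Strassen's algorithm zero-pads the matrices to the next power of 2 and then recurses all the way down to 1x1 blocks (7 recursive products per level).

Matrix multiplication for 315x315 matrices:

Strassen's algorithm requires power-of-2 dimensions. Pad 315x315 to 512x512 (next power of 2).

Standard algorithm: 315^3 = 31255875 multiplications
Strassen's algorithm: 7^(log2(512)) = 7^9 = 40353607 multiplications
Difference: 31255875 - 40353607 = -9097732 (Strassen uses MORE here due to padding overhead — for small or just-over-power-of-2 n, padding can outweigh the per-level savings)

Standard: 31255875 multiplications (315^3). Strassen: 40353607 multiplications (7^9, after padding to 512x512). Strassen reduces 8 recursive multiplications to 7 at each level.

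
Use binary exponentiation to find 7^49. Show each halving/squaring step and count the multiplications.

Computing 7^49 by squaring (build up from 7^1; each line after the first costs one multiplication):

7^1 = 7
7^2 = (7^1)^2 = 7^2 = 49
7^3 = 7 * 7^2 = 7 * 49 = 343
7^6 = (7^3)^2 = 343^2 = 117649
7^12 = (7^6)^2 = 117649^2 = 13841287201
7^24 = (7^12)^2 = 13841287201^2 = 191581231380566414401
7^48 = (7^24)^2 = 191581231380566414401^2 = 36703368217294125441230211032033660188801
7^49 = 7 * 7^48 = 7 * 36703368217294125441230211032033660188801 = 256923577521058878088611477224235621321607

Result: 256923577521058878088611477224235621321607
Multiplications needed: 7 (7 lines after 7^1)

7^49 = 256923577521058878088611477224235621321607. Using exponentiation by squaring, this requires 7 multiplications. The key idea: if the exponent is even, square the half-power; if odd, multiply by the base once.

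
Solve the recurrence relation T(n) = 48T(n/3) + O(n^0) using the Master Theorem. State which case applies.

Master Theorem for T(n) = 48T(n/3) + O(n^0):

a = 48, b = 3, c = 0
log_b(a) = log_3(48) = 3.5237

Case 1: c = 0 < log_3(48) = 3.5237
T(n) = O(n^(log_3 48))

For T(n) = 48T(n/3) + O(n^0): log_3(48) = 3.5237. This is Case 1 of the Master Theorem (c < log_b(a), work dominated by leaves), giving O(n^(log_3 48)).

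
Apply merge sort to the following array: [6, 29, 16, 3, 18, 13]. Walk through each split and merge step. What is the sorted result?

Merge sort trace:

Split: [6, 29, 16, 3, 18, 13] -> [6, 29, 16] and [3, 18, 13]
  Split: [6, 29, 16] -> [6] and [29, 16]
    Split: [29, 16] -> [29] and [16]
    Merge: [29] + [16] -> [16, 29]
  Merge: [6] + [16, 29] -> [6, 16, 29]
  Split: [3, 18, 13] -> [3] and [18, 13]
    Split: [18, 13] -> [18] and [13]
    Merge: [18] + [13] -> [13, 18]
  Merge: [3] + [13, 18] -> [3, 13, 18]
Merge: [6, 16, 29] + [3, 13, 18] -> [3, 6, 13, 16, 18, 29]

Final sorted array: [3, 6, 13, 16, 18, 29]

The merge sort proceeds by recursively splitting the array and merging sorted halves.
After all merges, the sorted array is [3, 6, 13, 16, 18, 29].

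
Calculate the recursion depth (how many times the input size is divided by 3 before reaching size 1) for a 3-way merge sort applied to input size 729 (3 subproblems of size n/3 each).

For divide and conquer with division factor 3:

Problem sizes at each level:
Level 0: 729
Level 1: 243
Level 2: 81
Level 3: 27
Level 4: 9
Level 5: 3
Level 6: 1

The root is level 0 and the size-1 base case is level 6 (the tree spans levels 0 through 6, i.e. 7 levels counting the root), so the depth is the number of divisions: log_3(729) = 6

The recursion tree depth is log_3(729) = 6. At each level, the problem size is divided by 3, so it takes 6 divisions to reduce to a base case of size 1. The algorithm makes 3 recursive calls at each level.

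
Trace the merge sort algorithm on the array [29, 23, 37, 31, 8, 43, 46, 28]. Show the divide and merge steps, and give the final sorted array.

Merge sort trace:

Split: [29, 23, 37, 31, 8, 43, 46, 28] -> [29, 23, 37, 31] and [8, 43, 46, 28]
  Split: [29, 23, 37, 31] -> [29, 23] and [37, 31]
    Split: [29, 23] -> [29] and [23]
    Merge: [29] + [23] -> [23, 29]
    Split: [37, 31] -> [37] and [31]
    Merge: [37] + [31] -> [31, 37]
  Merge: [23, 29] + [31, 37] -> [23, 29, 31, 37]
  Split: [8, 43, 46, 28] -> [8, 43] and [46, 28]
    Split: [8, 43] -> [8] and [43]
    Merge: [8] + [43] -> [8, 43]
    Split: [46, 28] -> [46] and [28]
    Merge: [46] + [28] -> [28, 46]
  Merge: [8, 43] + [28, 46] -> [8, 28, 43, 46]
Merge: [23, 29, 31, 37] + [8, 28, 43, 46] -> [8, 23, 28, 29, 31, 37, 43, 46]

Final sorted array: [8, 23, 28, 29, 31, 37, 43, 46]

The merge sort proceeds by recursively splitting the array and merging sorted halves.
After all merges, the sorted array is [8, 23, 28, 29, 31, 37, 43, 46].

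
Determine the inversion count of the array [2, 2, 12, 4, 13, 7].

Finding inversions in [2, 2, 12, 4, 13, 7]:

(2, 3): arr[2]=12 > arr[3]=4
(2, 5): arr[2]=12 > arr[5]=7
(4, 5): arr[4]=13 > arr[5]=7

Total inversions: 3

The array has 3 inversion(s): (2,3), (2,5), (4,5). Each pair (i,j) satisfies i < j and arr[i] > arr[j].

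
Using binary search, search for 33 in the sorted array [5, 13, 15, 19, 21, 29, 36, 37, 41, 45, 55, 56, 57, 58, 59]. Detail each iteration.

Binary search for 33 in [5, 13, 15, 19, 21, 29, 36, 37, 41, 45, 55, 56, 57, 58, 59]:

lo=0, hi=14, mid=7, arr[mid]=37 -> 37 > 33, search left half
lo=0, hi=6, mid=3, arr[mid]=19 -> 19 < 33, search right half
lo=4, hi=6, mid=5, arr[mid]=29 -> 29 < 33, search right half
lo=6, hi=6, mid=6, arr[mid]=36 -> 36 > 33, search left half
lo=6 > hi=5, target 33 not found

Binary search determines that 33 is not in the array after 4 comparisons. The search space was exhausted without finding the target.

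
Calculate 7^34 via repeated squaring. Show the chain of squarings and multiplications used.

Computing 7^34 by squaring (build up from 7^1; each line after the first costs one multiplication):

7^1 = 7
7^2 = (7^1)^2 = 7^2 = 49
7^4 = (7^2)^2 = 49^2 = 2401
7^8 = (7^4)^2 = 2401^2 = 5764801
7^16 = (7^8)^2 = 5764801^2 = 33232930569601
7^17 = 7 * 7^16 = 7 * 33232930569601 = 232630513987207
7^34 = (7^17)^2 = 232630513987207^2 = 54116956037952111668959660849

Result: 54116956037952111668959660849
Multiplications needed: 6 (6 lines after 7^1)

7^34 = 54116956037952111668959660849. Using exponentiation by squaring, this requires 6 multiplications. The key idea: if the exponent is even, square the half-power; if odd, multiply by the base once.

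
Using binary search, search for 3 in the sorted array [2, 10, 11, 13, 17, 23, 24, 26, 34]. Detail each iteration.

Binary search for 3 in [2, 10, 11, 13, 17, 23, 24, 26, 34]:

lo=0, hi=8, mid=4, arr[mid]=17 -> 17 > 3, search left half
lo=0, hi=3, mid=1, arr[mid]=10 -> 10 > 3, search left half
lo=0, hi=0, mid=0, arr[mid]=2 -> 2 < 3, search right half
lo=1 > hi=0, target 3 not found

Binary search determines that 3 is not in the array after 3 comparisons. The search space was exhausted without finding the target.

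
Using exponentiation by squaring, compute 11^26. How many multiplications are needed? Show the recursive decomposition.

Computing 11^26 by squaring (build up from 11^1; each line after the first costs one multiplication):

11^1 = 11
11^2 = (11^1)^2 = 11^2 = 121
11^3 = 11 * 11^2 = 11 * 121 = 1331
11^6 = (11^3)^2 = 1331^2 = 1771561
11^12 = (11^6)^2 = 1771561^2 = 3138428376721
11^13 = 11 * 11^12 = 11 * 3138428376721 = 34522712143931
11^26 = (11^13)^2 = 34522712143931^2 = 1191817653772720942460132761

Result: 1191817653772720942460132761
Multiplications needed: 6 (6 lines after 11^1)

11^26 = 1191817653772720942460132761. Using exponentiation by squaring, this requires 6 multiplications. The key idea: if the exponent is even, square the half-power; if odd, multiply by the base once.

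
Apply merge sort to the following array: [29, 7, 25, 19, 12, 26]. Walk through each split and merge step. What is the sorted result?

Merge sort trace:

Split: [29, 7, 25, 19, 12, 26] -> [29, 7, 25] and [19, 12, 26]
  Split: [29, 7, 25] -> [29] and [7, 25]
    Split: [7, 25] -> [7] and [25]
    Merge: [7] + [25] -> [7, 25]
  Merge: [29] + [7, 25] -> [7, 25, 29]
  Split: [19, 12, 26] -> [19] and [12, 26]
    Split: [12, 26] -> [12] and [26]
    Merge: [12] + [26] -> [12, 26]
  Merge: [19] + [12, 26] -> [12, 19, 26]
Merge: [7, 25, 29] + [12, 19, 26] -> [7, 12, 19, 25, 26, 29]

Final sorted array: [7, 12, 19, 25, 26, 29]

The merge sort proceeds by recursively splitting the array and merging sorted halves.
After all merges, the sorted array is [7, 12, 19, 25, 26, 29].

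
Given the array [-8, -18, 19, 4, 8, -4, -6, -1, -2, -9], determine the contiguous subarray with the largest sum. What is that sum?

Using Kadane's algorithm on [-8, -18, 19, 4, 8, -4, -6, -1, -2, -9]:

Scanning through the array:
Position 1 (value -18): max_ending_here = -18, max_so_far = -8
Position 2 (value 19): max_ending_here = 19, max_so_far = 19
Position 3 (value 4): max_ending_here = 23, max_so_far = 23
Position 4 (value 8): max_ending_here = 31, max_so_far = 31
Position 5 (value -4): max_ending_here = 27, max_so_far = 31
Position 6 (value -6): max_ending_here = 21, max_so_far = 31
Position 7 (value -1): max_ending_here = 20, max_so_far = 31
Position 8 (value -2): max_ending_here = 18, max_so_far = 31
Position 9 (value -9): max_ending_here = 9, max_so_far = 31

Maximum subarray: [19, 4, 8]
Maximum sum: 31

The maximum subarray is [19, 4, 8] with sum 31. This subarray runs from index 2 to index 4.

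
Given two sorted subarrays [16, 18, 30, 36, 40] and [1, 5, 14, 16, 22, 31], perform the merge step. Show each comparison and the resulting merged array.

Merging process:

Compare 16 vs 1: take 1 from right. Merged: [1]
Compare 16 vs 5: take 5 from right. Merged: [1, 5]
Compare 16 vs 14: take 14 from right. Merged: [1, 5, 14]
Compare 16 vs 16: take 16 from left. Merged: [1, 5, 14, 16]
Compare 18 vs 16: take 16 from right. Merged: [1, 5, 14, 16, 16]
Compare 18 vs 22: take 18 from left. Merged: [1, 5, 14, 16, 16, 18]
Compare 30 vs 22: take 22 from right. Merged: [1, 5, 14, 16, 16, 18, 22]
Compare 30 vs 31: take 30 from left. Merged: [1, 5, 14, 16, 16, 18, 22, 30]
Compare 36 vs 31: take 31 from right. Merged: [1, 5, 14, 16, 16, 18, 22, 30, 31]
Append remaining from left: [36, 40]. Merged: [1, 5, 14, 16, 16, 18, 22, 30, 31, 36, 40]

Final merged array: [1, 5, 14, 16, 16, 18, 22, 30, 31, 36, 40]
Total comparisons: 9

The merged array is [1, 5, 14, 16, 16, 18, 22, 30, 31, 36, 40], requiring 9 comparisons. The merge step runs in O(n) time where n is the total number of elements.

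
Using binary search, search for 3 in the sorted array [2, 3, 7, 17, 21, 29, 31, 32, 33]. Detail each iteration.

Binary search for 3 in [2, 3, 7, 17, 21, 29, 31, 32, 33]:

lo=0, hi=8, mid=4, arr[mid]=21 -> 21 > 3, search left half
lo=0, hi=3, mid=1, arr[mid]=3 -> Found target at index 1!

Binary search finds 3 at index 1 after 2 comparisons. The search repeatedly halves the search space by comparing with the middle element.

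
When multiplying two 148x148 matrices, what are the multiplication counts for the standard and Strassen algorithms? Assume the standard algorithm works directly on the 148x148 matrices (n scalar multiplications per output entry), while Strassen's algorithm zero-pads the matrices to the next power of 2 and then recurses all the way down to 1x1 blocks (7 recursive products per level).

Matrix multiplication for 148x148 matrices:

Strassen's algorithm requires power-of-2 dimensions. Pad 148x148 to 256x256 (next power of 2).

Standard algorithm: 148^3 = 3241792 multiplications
Strassen's algorithm: 7^(log2(256)) = 7^8 = 5764801 multiplications
Difference: 3241792 - 5764801 = -2523009 (Strassen uses MORE here due to padding overhead — for small or just-over-power-of-2 n, padding can outweigh the per-level savings)

Standard: 3241792 multiplications (148^3). Strassen: 5764801 multiplications (7^8, after padding to 256x256). Strassen reduces 8 recursive multiplications to 7 at each level.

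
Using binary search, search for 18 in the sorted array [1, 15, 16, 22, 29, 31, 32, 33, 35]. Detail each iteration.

Binary search for 18 in [1, 15, 16, 22, 29, 31, 32, 33, 35]:

lo=0, hi=8, mid=4, arr[mid]=29 -> 29 > 18, search left half
lo=0, hi=3, mid=1, arr[mid]=15 -> 15 < 18, search right half
lo=2, hi=3, mid=2, arr[mid]=16 -> 16 < 18, search right half
lo=3, hi=3, mid=3, arr[mid]=22 -> 22 > 18, search left half
lo=3 > hi=2, target 18 not found

Binary search determines that 18 is not in the array after 4 comparisons. The search space was exhausted without finding the target.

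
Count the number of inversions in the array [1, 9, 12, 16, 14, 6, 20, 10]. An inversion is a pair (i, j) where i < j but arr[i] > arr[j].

Finding inversions in [1, 9, 12, 16, 14, 6, 20, 10]:

(1, 5): arr[1]=9 > arr[5]=6
(2, 5): arr[2]=12 > arr[5]=6
(2, 7): arr[2]=12 > arr[7]=10
(3, 4): arr[3]=16 > arr[4]=14
(3, 5): arr[3]=16 > arr[5]=6
(3, 7): arr[3]=16 > arr[7]=10
(4, 5): arr[4]=14 > arr[5]=6
(4, 7): arr[4]=14 > arr[7]=10
(6, 7): arr[6]=20 > arr[7]=10

Total inversions: 9

The array has 9 inversion(s): (1,5), (2,5), (2,7), (3,4), (3,5), (3,7), (4,5), (4,7), (6,7). Each pair (i,j) satisfies i < j and arr[i] > arr[j].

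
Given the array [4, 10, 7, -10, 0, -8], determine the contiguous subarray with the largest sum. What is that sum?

Using Kadane's algorithm on [4, 10, 7, -10, 0, -8]:

Scanning through the array:
Position 1 (value 10): max_ending_here = 14, max_so_far = 14
Position 2 (value 7): max_ending_here = 21, max_so_far = 21
Position 3 (value -10): max_ending_here = 11, max_so_far = 21
Position 4 (value 0): max_ending_here = 11, max_so_far = 21
Position 5 (value -8): max_ending_here = 3, max_so_far = 21

Maximum subarray: [4, 10, 7]
Maximum sum: 21

The maximum subarray is [4, 10, 7] with sum 21. This subarray runs from index 0 to index 2.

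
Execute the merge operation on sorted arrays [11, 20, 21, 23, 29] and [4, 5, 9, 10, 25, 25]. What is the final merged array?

Merging process:

Compare 11 vs 4: take 4 from right. Merged: [4]
Compare 11 vs 5: take 5 from right. Merged: [4, 5]
Compare 11 vs 9: take 9 from right. Merged: [4, 5, 9]
Compare 11 vs 10: take 10 from right. Merged: [4, 5, 9, 10]
Compare 11 vs 25: take 11 from left. Merged: [4, 5, 9, 10, 11]
Compare 20 vs 25: take 20 from left. Merged: [4, 5, 9, 10, 11, 20]
Compare 21 vs 25: take 21 from left. Merged: [4, 5, 9, 10, 11, 20, 21]
Compare 23 vs 25: take 23 from left. Merged: [4, 5, 9, 10, 11, 20, 21, 23]
Compare 29 vs 25: take 25 from right. Merged: [4, 5, 9, 10, 11, 20, 21, 23, 25]
Compare 29 vs 25: take 25 from right. Merged: [4, 5, 9, 10, 11, 20, 21, 23, 25, 25]
Append remaining from left: [29]. Merged: [4, 5, 9, 10, 11, 20, 21, 23, 25, 25, 29]

Final merged array: [4, 5, 9, 10, 11, 20, 21, 23, 25, 25, 29]
Total comparisons: 10

The merged array is [4, 5, 9, 10, 11, 20, 21, 23, 25, 25, 29], requiring 10 comparisons. The merge step runs in O(n) time where n is the total number of elements.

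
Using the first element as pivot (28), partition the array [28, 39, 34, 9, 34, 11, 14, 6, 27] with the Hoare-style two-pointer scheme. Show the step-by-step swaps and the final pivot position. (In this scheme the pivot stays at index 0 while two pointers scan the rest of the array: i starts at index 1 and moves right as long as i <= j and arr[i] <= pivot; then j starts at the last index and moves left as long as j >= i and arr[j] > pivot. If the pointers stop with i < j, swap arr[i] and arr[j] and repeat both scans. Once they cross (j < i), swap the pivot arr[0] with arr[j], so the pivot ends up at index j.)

Hoare-style two-pointer partition with pivot = 28:

Initial array: [28, 39, 34, 9, 34, 11, 14, 6, 27]

Pointers start at i = 1, j = 8.
i stops at index 1 (arr[1]=39 > 28), j stops at index 8 (arr[8]=27 <= 28): swap arr[1] and arr[8], array becomes [28, 27, 34, 9, 34, 11, 14, 6, 39]
i stops at index 2 (arr[2]=34 > 28), j stops at index 7 (arr[7]=6 <= 28): swap arr[2] and arr[7], array becomes [28, 27, 6, 9, 34, 11, 14, 34, 39]
i stops at index 4 (arr[4]=34 > 28), j stops at index 6 (arr[6]=14 <= 28): swap arr[4] and arr[6], array becomes [28, 27, 6, 9, 14, 11, 34, 34, 39]
i ends at 6, j ends at 5: the pointers have crossed (j < i), so scanning stops.

Swap pivot arr[0] with arr[5] to place pivot at position 5: [11, 27, 6, 9, 14, 28, 34, 34, 39]
Pivot position: 5

After partitioning with pivot 28, the array becomes [11, 27, 6, 9, 14, 28, 34, 34, 39]. The pivot is placed at index 5. All elements to the left of the pivot are <= 28, and all elements to the right are > 28.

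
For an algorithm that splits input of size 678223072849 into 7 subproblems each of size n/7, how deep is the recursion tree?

For divide and conquer with division factor 7:

Problem sizes at each level:
Level 0: 678223072849
Level 1: 96889010407
Level 2: 13841287201
Level 3: 1977326743
Level 4: 282475249
Level 5: 40353607
Level 6: 5764801
Level 7: 823543
Level 8: 117649
Level 9: 16807
Level 10: 2401
Level 11: 343
Level 12: 49
Level 13: 7
Level 14: 1

The root is level 0 and the size-1 base case is level 14 (the tree spans levels 0 through 14, i.e. 15 levels counting the root), so the depth is the number of divisions: log_7(678223072849) = 14

The recursion tree depth is log_7(678223072849) = 14. At each level, the problem size is divided by 7, so it takes 14 divisions to reduce to a base case of size 1. The algorithm makes 7 recursive calls at each level.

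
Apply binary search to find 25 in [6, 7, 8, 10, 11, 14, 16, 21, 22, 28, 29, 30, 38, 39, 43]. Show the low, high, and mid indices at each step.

Binary search for 25 in [6, 7, 8, 10, 11, 14, 16, 21, 22, 28, 29, 30, 38, 39, 43]:

lo=0, hi=14, mid=7, arr[mid]=21 -> 21 < 25, search right half
lo=8, hi=14, mid=11, arr[mid]=30 -> 30 > 25, search left half
lo=8, hi=10, mid=9, arr[mid]=28 -> 28 > 25, search left half
lo=8, hi=8, mid=8, arr[mid]=22 -> 22 < 25, search right half
lo=9 > hi=8, target 25 not found

Binary search determines that 25 is not in the array after 4 comparisons. The search space was exhausted without finding the target.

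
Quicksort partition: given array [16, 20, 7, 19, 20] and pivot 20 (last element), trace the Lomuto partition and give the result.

Lomuto partition with pivot = 20:

Initial array: [16, 20, 7, 19, 20]

arr[0]=16 <= 20: swap with position 0, array becomes [16, 20, 7, 19, 20]
arr[1]=20 <= 20: swap with position 1, array becomes [16, 20, 7, 19, 20]
arr[2]=7 <= 20: swap with position 2, array becomes [16, 20, 7, 19, 20]
arr[3]=19 <= 20: swap with position 3, array becomes [16, 20, 7, 19, 20]

Place pivot at position 4: [16, 20, 7, 19, 20]
Pivot position: 4

After partitioning with pivot 20, the array becomes [16, 20, 7, 19, 20]. The pivot is placed at index 4. All elements to the left of the pivot are <= 20, and all elements to the right are > 20.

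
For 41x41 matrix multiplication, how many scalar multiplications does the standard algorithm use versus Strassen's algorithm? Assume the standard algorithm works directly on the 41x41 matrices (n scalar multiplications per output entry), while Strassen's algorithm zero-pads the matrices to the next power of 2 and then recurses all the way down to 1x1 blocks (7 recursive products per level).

Matrix multiplication for 41x41 matrices:

Strassen's algorithm requires power-of-2 dimensions. Pad 41x41 to 64x64 (next power of 2).

Standard algorithm: 41^3 = 68921 multiplications
Strassen's algorithm: 7^(log2(64)) = 7^6 = 117649 multiplications
Difference: 68921 - 117649 = -48728 (Strassen uses MORE here due to padding overhead — for small or just-over-power-of-2 n, padding can outweigh the per-level savings)

Standard: 68921 multiplications (41^3). Strassen: 117649 multiplications (7^6, after padding to 64x64). Strassen reduces 8 recursive multiplications to 7 at each level.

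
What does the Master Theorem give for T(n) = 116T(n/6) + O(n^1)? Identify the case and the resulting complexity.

Master Theorem for T(n) = 116T(n/6) + O(n^1):

a = 116, b = 6, c = 1
log_b(a) = log_6(116) = 2.6530

Case 1: c = 1 < log_6(116) = 2.6530
T(n) = O(n^(log_6 116))

For T(n) = 116T(n/6) + O(n^1): log_6(116) = 2.6530. This is Case 1 of the Master Theorem (c < log_b(a), work dominated by leaves), giving O(n^(log_6 116)).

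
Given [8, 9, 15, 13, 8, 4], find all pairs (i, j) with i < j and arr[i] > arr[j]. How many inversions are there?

Finding inversions in [8, 9, 15, 13, 8, 4]:

(0, 5): arr[0]=8 > arr[5]=4
(1, 4): arr[1]=9 > arr[4]=8
(1, 5): arr[1]=9 > arr[5]=4
(2, 3): arr[2]=15 > arr[3]=13
(2, 4): arr[2]=15 > arr[4]=8
(2, 5): arr[2]=15 > arr[5]=4
(3, 4): arr[3]=13 > arr[4]=8
(3, 5): arr[3]=13 > arr[5]=4
(4, 5): arr[4]=8 > arr[5]=4

Total inversions: 9

The array has 9 inversion(s): (0,5), (1,4), (1,5), (2,3), (2,4), (2,5), (3,4), (3,5), (4,5). Each pair (i,j) satisfies i < j and arr[i] > arr[j].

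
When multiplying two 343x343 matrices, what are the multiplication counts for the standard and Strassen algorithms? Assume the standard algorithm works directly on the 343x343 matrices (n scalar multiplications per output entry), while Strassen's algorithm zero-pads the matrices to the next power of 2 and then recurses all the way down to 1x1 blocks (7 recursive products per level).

Matrix multiplication for 343x343 matrices:

Strassen's algorithm requires power-of-2 dimensions. Pad 343x343 to 512x512 (next power of 2).

Standard algorithm: 343^3 = 40353607 multiplications
Strassen's algorithm: 7^(log2(512)) = 7^9 = 40353607 multiplications
Savings: 40353607 - 40353607 = 0 multiplications

Standard: 40353607 multiplications (343^3). Strassen: 40353607 multiplications (7^9, after padding to 512x512). Strassen reduces 8 recursive multiplications to 7 at each level.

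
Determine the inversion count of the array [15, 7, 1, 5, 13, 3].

Finding inversions in [15, 7, 1, 5, 13, 3]:

(0, 1): arr[0]=15 > arr[1]=7
(0, 2): arr[0]=15 > arr[2]=1
(0, 3): arr[0]=15 > arr[3]=5
(0, 4): arr[0]=15 > arr[4]=13
(0, 5): arr[0]=15 > arr[5]=3
(1, 2): arr[1]=7 > arr[2]=1
(1, 3): arr[1]=7 > arr[3]=5
(1, 5): arr[1]=7 > arr[5]=3
(3, 5): arr[3]=5 > arr[5]=3
(4, 5): arr[4]=13 > arr[5]=3

Total inversions: 10

The array has 10 inversion(s): (0,1), (0,2), (0,3), (0,4), (0,5), (1,2), (1,3), (1,5), (3,5), (4,5). Each pair (i,j) satisfies i < j and arr[i] > arr[j].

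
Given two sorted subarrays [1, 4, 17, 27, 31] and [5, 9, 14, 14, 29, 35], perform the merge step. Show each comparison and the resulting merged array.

Merging process:

Compare 1 vs 5: take 1 from left. Merged: [1]
Compare 4 vs 5: take 4 from left. Merged: [1, 4]
Compare 17 vs 5: take 5 from right. Merged: [1, 4, 5]
Compare 17 vs 9: take 9 from right. Merged: [1, 4, 5, 9]
Compare 17 vs 14: take 14 from right. Merged: [1, 4, 5, 9, 14]
Compare 17 vs 14: take 14 from right. Merged: [1, 4, 5, 9, 14, 14]
Compare 17 vs 29: take 17 from left. Merged: [1, 4, 5, 9, 14, 14, 17]
Compare 27 vs 29: take 27 from left. Merged: [1, 4, 5, 9, 14, 14, 17, 27]
Compare 31 vs 29: take 29 from right. Merged: [1, 4, 5, 9, 14, 14, 17, 27, 29]
Compare 31 vs 35: take 31 from left. Merged: [1, 4, 5, 9, 14, 14, 17, 27, 29, 31]
Append remaining from right: [35]. Merged: [1, 4, 5, 9, 14, 14, 17, 27, 29, 31, 35]

Final merged array: [1, 4, 5, 9, 14, 14, 17, 27, 29, 31, 35]
Total comparisons: 10

The merged array is [1, 4, 5, 9, 14, 14, 17, 27, 29, 31, 35], requiring 10 comparisons. The merge step runs in O(n) time where n is the total number of elements.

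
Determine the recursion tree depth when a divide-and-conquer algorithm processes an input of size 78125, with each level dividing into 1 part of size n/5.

For divide and conquer with division factor 5:

Problem sizes at each level:
Level 0: 78125
Level 1: 15625
Level 2: 3125
Level 3: 625
Level 4: 125
Level 5: 25
Level 6: 5
Level 7: 1

The root is level 0 and the size-1 base case is level 7 (the tree spans levels 0 through 7, i.e. 8 levels counting the root), so the depth is the number of divisions: log_5(78125) = 7

The recursion tree depth is log_5(78125) = 7. At each level, the problem size is divided by 5, so it takes 7 divisions to reduce to a base case of size 1. The algorithm makes 1 recursive call at each level.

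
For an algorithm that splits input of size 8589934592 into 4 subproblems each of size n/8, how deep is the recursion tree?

For divide and conquer with division factor 8:

Problem sizes at each level:
Level 0: 8589934592
Level 1: 1073741824
Level 2: 134217728
Level 3: 16777216
Level 4: 2097152
Level 5: 262144
Level 6: 32768
Level 7: 4096
Level 8: 512
Level 9: 64
Level 10: 8
Level 11: 1

The root is level 0 and the size-1 base case is level 11 (the tree spans levels 0 through 11, i.e. 12 levels counting the root), so the depth is the number of divisions: log_8(8589934592) = 11

The recursion tree depth is log_8(8589934592) = 11. At each level, the problem size is divided by 8, so it takes 11 divisions to reduce to a base case of size 1. The algorithm makes 4 recursive calls at each level.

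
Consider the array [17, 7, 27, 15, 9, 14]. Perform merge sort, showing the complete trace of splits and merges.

Merge sort trace:

Split: [17, 7, 27, 15, 9, 14] -> [17, 7, 27] and [15, 9, 14]
  Split: [17, 7, 27] -> [17] and [7, 27]
    Split: [7, 27] -> [7] and [27]
    Merge: [7] + [27] -> [7, 27]
  Merge: [17] + [7, 27] -> [7, 17, 27]
  Split: [15, 9, 14] -> [15] and [9, 14]
    Split: [9, 14] -> [9] and [14]
    Merge: [9] + [14] -> [9, 14]
  Merge: [15] + [9, 14] -> [9, 14, 15]
Merge: [7, 17, 27] + [9, 14, 15] -> [7, 9, 14, 15, 17, 27]

Final sorted array: [7, 9, 14, 15, 17, 27]

The merge sort proceeds by recursively splitting the array and merging sorted halves.
After all merges, the sorted array is [7, 9, 14, 15, 17, 27].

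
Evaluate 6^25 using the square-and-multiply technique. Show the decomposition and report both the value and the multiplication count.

Computing 6^25 by squaring (build up from 6^1; each line after the first costs one multiplication):

6^1 = 6
6^2 = (6^1)^2 = 6^2 = 36
6^3 = 6 * 6^2 = 6 * 36 = 216
6^6 = (6^3)^2 = 216^2 = 46656
6^12 = (6^6)^2 = 46656^2 = 2176782336
6^24 = (6^12)^2 = 2176782336^2 = 4738381338321616896
6^25 = 6 * 6^24 = 6 * 4738381338321616896 = 28430288029929701376

Result: 28430288029929701376
Multiplications needed: 6 (6 lines after 6^1)

6^25 = 28430288029929701376. Using exponentiation by squaring, this requires 6 multiplications. The key idea: if the exponent is even, square the half-power; if odd, multiply by the base once.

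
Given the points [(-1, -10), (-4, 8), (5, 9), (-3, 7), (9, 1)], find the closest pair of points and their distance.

Computing all pairwise distances among 5 points:

d((-1, -10), (-4, 8)) = 18.2483
d((-1, -10), (5, 9)) = 19.9249
d((-1, -10), (-3, 7)) = 17.1172
d((-1, -10), (9, 1)) = 14.8661
d((-4, 8), (5, 9)) = 9.0554
d((-4, 8), (-3, 7)) = 1.4142 <-- minimum
d((-4, 8), (9, 1)) = 14.7648
d((5, 9), (-3, 7)) = 8.2462
d((5, 9), (9, 1)) = 8.9443
d((-3, 7), (9, 1)) = 13.4164

Closest pair: (-4, 8) and (-3, 7) with distance 1.4142

The closest pair is (-4, 8) and (-3, 7) with Euclidean distance 1.4142. For 5 points, brute-force pairwise comparison is shown above. For large n, the divide-and-conquer algorithm (sort by x, recurse on halves, check the dividing strip) achieves O(n log n).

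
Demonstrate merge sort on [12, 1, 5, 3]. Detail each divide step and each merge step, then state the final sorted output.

Merge sort trace:

Split: [12, 1, 5, 3] -> [12, 1] and [5, 3]
  Split: [12, 1] -> [12] and [1]
  Merge: [12] + [1] -> [1, 12]
  Split: [5, 3] -> [5] and [3]
  Merge: [5] + [3] -> [3, 5]
Merge: [1, 12] + [3, 5] -> [1, 3, 5, 12]

Final sorted array: [1, 3, 5, 12]

The merge sort proceeds by recursively splitting the array and merging sorted halves.
After all merges, the sorted array is [1, 3, 5, 12].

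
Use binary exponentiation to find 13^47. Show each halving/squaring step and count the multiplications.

Computing 13^47 by squaring (build up from 13^1; each line after the first costs one multiplication):

13^1 = 13
13^2 = (13^1)^2 = 13^2 = 169
13^4 = (13^2)^2 = 169^2 = 28561
13^5 = 13 * 13^4 = 13 * 28561 = 371293
13^10 = (13^5)^2 = 371293^2 = 137858491849
13^11 = 13 * 13^10 = 13 * 137858491849 = 1792160394037
13^22 = (13^11)^2 = 1792160394037^2 = 3211838877954855105157369
13^23 = 13 * 13^22 = 13 * 3211838877954855105157369 = 41753905413413116367045797
13^46 = (13^23)^2 = 41753905413413116367045797^2 = 1743388617272249143997555461487119439669521095365209
13^47 = 13 * 13^46 = 13 * 1743388617272249143997555461487119439669521095365209 = 22664052024539238871968220999332552715703774239747717

Result: 22664052024539238871968220999332552715703774239747717
Multiplications needed: 9 (9 lines after 13^1)

13^47 = 22664052024539238871968220999332552715703774239747717. Using exponentiation by squaring, this requires 9 multiplications. The key idea: if the exponent is even, square the half-power; if odd, multiply by the base once.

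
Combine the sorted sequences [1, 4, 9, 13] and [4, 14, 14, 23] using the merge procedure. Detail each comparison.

Merging process:

Compare 1 vs 4: take 1 from left. Merged: [1]
Compare 4 vs 4: take 4 from left. Merged: [1, 4]
Compare 9 vs 4: take 4 from right. Merged: [1, 4, 4]
Compare 9 vs 14: take 9 from left. Merged: [1, 4, 4, 9]
Compare 13 vs 14: take 13 from left. Merged: [1, 4, 4, 9, 13]
Append remaining from right: [14, 14, 23]. Merged: [1, 4, 4, 9, 13, 14, 14, 23]

Final merged array: [1, 4, 4, 9, 13, 14, 14, 23]
Total comparisons: 5

The merged array is [1, 4, 4, 9, 13, 14, 14, 23], requiring 5 comparisons. The merge step runs in O(n) time where n is the total number of elements.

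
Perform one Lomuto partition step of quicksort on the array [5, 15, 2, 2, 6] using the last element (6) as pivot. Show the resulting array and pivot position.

Lomuto partition with pivot = 6:

Initial array: [5, 15, 2, 2, 6]

arr[0]=5 <= 6: swap with position 0, array becomes [5, 15, 2, 2, 6]
arr[1]=15 > 6: no swap
arr[2]=2 <= 6: swap with position 1, array becomes [5, 2, 15, 2, 6]
arr[3]=2 <= 6: swap with position 2, array becomes [5, 2, 2, 15, 6]

Place pivot at position 3: [5, 2, 2, 6, 15]
Pivot position: 3

After partitioning with pivot 6, the array becomes [5, 2, 2, 6, 15]. The pivot is placed at index 3. All elements to the left of the pivot are <= 6, and all elements to the right are > 6.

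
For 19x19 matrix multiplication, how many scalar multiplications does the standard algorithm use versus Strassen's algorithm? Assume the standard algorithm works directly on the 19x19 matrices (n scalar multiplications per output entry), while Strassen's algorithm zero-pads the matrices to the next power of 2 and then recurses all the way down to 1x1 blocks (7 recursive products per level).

Matrix multiplication for 19x19 matrices:

Strassen's algorithm requires power-of-2 dimensions. Pad 19x19 to 32x32 (next power of 2).

Standard algorithm: 19^3 = 6859 multiplications
Strassen's algorithm: 7^(log2(32)) = 7^5 = 16807 multiplications
Difference: 6859 - 16807 = -9948 (Strassen uses MORE here due to padding overhead — for small or just-over-power-of-2 n, padding can outweigh the per-level savings)

Standard: 6859 multiplications (19^3). Strassen: 16807 multiplications (7^5, after padding to 32x32). Strassen reduces 8 recursive multiplications to 7 at each level.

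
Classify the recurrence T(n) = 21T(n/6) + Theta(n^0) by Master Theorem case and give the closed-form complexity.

Master Theorem for T(n) = 21T(n/6) + O(n^0):

a = 21, b = 6, c = 0
log_b(a) = log_6(21) = 1.6992

Case 1: c = 0 < log_6(21) = 1.6992
T(n) = O(n^(log_6 21))

For T(n) = 21T(n/6) + O(n^0): log_6(21) = 1.6992. This is Case 1 of the Master Theorem (c < log_b(a), work dominated by leaves), giving O(n^(log_6 21)).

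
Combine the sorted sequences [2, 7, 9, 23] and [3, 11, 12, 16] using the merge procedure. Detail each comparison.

Merging process:

Compare 2 vs 3: take 2 from left. Merged: [2]
Compare 7 vs 3: take 3 from right. Merged: [2, 3]
Compare 7 vs 11: take 7 from left. Merged: [2, 3, 7]
Compare 9 vs 11: take 9 from left. Merged: [2, 3, 7, 9]
Compare 23 vs 11: take 11 from right. Merged: [2, 3, 7, 9, 11]
Compare 23 vs 12: take 12 from right. Merged: [2, 3, 7, 9, 11, 12]
Compare 23 vs 16: take 16 from right. Merged: [2, 3, 7, 9, 11, 12, 16]
Append remaining from left: [23]. Merged: [2, 3, 7, 9, 11, 12, 16, 23]

Final merged array: [2, 3, 7, 9, 11, 12, 16, 23]
Total comparisons: 7

The merged array is [2, 3, 7, 9, 11, 12, 16, 23], requiring 7 comparisons. The merge step runs in O(n) time where n is the total number of elements.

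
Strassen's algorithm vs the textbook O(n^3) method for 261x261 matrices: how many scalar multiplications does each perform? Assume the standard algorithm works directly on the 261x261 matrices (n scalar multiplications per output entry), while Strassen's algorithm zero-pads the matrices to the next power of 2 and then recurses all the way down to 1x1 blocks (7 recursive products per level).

Matrix multiplication for 261x261 matrices:

Strassen's algorithm requires power-of-2 dimensions. Pad 261x261 to 512x512 (next power of 2).

Standard algorithm: 261^3 = 17779581 multiplications
Strassen's algorithm: 7^(log2(512)) = 7^9 = 40353607 multiplications
Difference: 17779581 - 40353607 = -22574026 (Strassen uses MORE here due to padding overhead — for small or just-over-power-of-2 n, padding can outweigh the per-level savings)

Standard: 17779581 multiplications (261^3). Strassen: 40353607 multiplications (7^9, after padding to 512x512). Strassen reduces 8 recursive multiplications to 7 at each level.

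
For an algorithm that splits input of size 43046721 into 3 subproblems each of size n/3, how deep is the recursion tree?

For divide and conquer with division factor 3:

Problem sizes at each level:
Level 0: 43046721
Level 1: 14348907
Level 2: 4782969
Level 3: 1594323
Level 4: 531441
Level 5: 177147
Level 6: 59049
Level 7: 19683
Level 8: 6561
Level 9: 2187
Level 10: 729
Level 11: 243
Level 12: 81
Level 13: 27
Level 14: 9
Level 15: 3
Level 16: 1

The root is level 0 and the size-1 base case is level 16 (the tree spans levels 0 through 16, i.e. 17 levels counting the root), so the depth is the number of divisions: log_3(43046721) = 16

The recursion tree depth is log_3(43046721) = 16. At each level, the problem size is divided by 3, so it takes 16 divisions to reduce to a base case of size 1. The algorithm makes 3 recursive calls at each level.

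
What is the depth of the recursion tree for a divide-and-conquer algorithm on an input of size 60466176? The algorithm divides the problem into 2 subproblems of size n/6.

For divide and conquer with division factor 6:

Problem sizes at each level:
Level 0: 60466176
Level 1: 10077696
Level 2: 1679616
Level 3: 279936
Level 4: 46656
Level 5: 7776
Level 6: 1296
Level 7: 216
Level 8: 36
Level 9: 6
Level 10: 1

The root is level 0 and the size-1 base case is level 10 (the tree spans levels 0 through 10, i.e. 11 levels counting the root), so the depth is the number of divisions: log_6(60466176) = 10

The recursion tree depth is log_6(60466176) = 10. At each level, the problem size is divided by 6, so it takes 10 divisions to reduce to a base case of size 1. The algorithm makes 2 recursive calls at each level.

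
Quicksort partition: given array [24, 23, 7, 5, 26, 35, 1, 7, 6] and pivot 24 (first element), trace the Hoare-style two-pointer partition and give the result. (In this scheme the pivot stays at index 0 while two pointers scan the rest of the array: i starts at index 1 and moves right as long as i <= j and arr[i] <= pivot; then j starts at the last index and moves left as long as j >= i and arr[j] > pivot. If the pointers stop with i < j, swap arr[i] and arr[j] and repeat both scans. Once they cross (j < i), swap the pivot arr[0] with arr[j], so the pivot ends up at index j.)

Hoare-style two-pointer partition with pivot = 24:

Initial array: [24, 23, 7, 5, 26, 35, 1, 7, 6]

Pointers start at i = 1, j = 8.
i stops at index 4 (arr[4]=26 > 24), j stops at index 8 (arr[8]=6 <= 24): swap arr[4] and arr[8], array becomes [24, 23, 7, 5, 6, 35, 1, 7, 26]
i stops at index 5 (arr[5]=35 > 24), j stops at index 7 (arr[7]=7 <= 24): swap arr[5] and arr[7], array becomes [24, 23, 7, 5, 6, 7, 1, 35, 26]
i ends at 7, j ends at 6: the pointers have crossed (j < i), so scanning stops.

Swap pivot arr[0] with arr[6] to place pivot at position 6: [1, 23, 7, 5, 6, 7, 24, 35, 26]
Pivot position: 6

After partitioning with pivot 24, the array becomes [1, 23, 7, 5, 6, 7, 24, 35, 26]. The pivot is placed at index 6. All elements to the left of the pivot are <= 24, and all elements to the right are > 24.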